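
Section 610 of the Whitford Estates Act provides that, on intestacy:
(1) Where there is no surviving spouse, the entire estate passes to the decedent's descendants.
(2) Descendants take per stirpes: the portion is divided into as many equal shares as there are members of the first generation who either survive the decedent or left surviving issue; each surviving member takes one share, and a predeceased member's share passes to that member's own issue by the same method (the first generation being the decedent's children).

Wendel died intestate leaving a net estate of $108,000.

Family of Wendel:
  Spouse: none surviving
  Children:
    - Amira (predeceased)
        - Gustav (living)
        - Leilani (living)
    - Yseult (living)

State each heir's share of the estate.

Gustav: $27,000; Leilani: $27,000; Yseult: $54,000

The entire $108,000 passes to the descendants.
That amount ($108,000) is divided into 2 shares of $54,000: Yseult takes $54,000; Amira's $54,000 share passes to Amira's issue.
Amira's share ($54,000) is divided into 2 shares of $27,000: Gustav and Leilani each take $27,000.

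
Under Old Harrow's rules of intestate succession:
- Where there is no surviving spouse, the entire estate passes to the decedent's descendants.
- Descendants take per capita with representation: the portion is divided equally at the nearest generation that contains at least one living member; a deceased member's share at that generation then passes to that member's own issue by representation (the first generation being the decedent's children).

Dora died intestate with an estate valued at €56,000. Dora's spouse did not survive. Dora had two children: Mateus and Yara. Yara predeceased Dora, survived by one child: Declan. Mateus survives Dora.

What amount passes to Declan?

Declan receives €28,000.

The entire €56,000 passes to the descendants.
That amount (€56,000) is divided into 2 shares of €28,000: Mateus takes €28,000; Yara's €28,000 share passes to Yara's issue.
Yara's share (€28,000) passes entirely to Declan.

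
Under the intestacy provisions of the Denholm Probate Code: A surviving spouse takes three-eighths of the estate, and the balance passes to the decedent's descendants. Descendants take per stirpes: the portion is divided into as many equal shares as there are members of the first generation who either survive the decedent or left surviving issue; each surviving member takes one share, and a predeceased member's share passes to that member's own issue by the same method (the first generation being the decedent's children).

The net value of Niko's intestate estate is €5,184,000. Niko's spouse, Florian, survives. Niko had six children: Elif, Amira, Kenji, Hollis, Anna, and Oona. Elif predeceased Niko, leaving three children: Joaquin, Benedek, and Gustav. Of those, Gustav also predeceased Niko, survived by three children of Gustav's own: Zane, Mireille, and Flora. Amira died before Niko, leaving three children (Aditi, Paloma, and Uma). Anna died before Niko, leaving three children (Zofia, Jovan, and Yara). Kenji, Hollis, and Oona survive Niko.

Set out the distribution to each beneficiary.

Florian: €1,944,000; Joaquin: €180,000; Benedek: €180,000; Zane: €60,000; Mireille: €60,000; Flora: €60,000; Aditi: €180,000; Paloma: €180,000; Uma: €180,000; Kenji: €540,000; Hollis: €540,000; Zofia: €180,000; Jovan: €180,000; Yara: €180,000; Oona: €540,000

Florian takes three-eighths of €5,184,000 = €1,944,000. The remaining €3,240,000 passes to the descendants.
The descendants' portion (€3,240,000) is divided into 6 shares of €540,000: Kenji, Hollis, and Oona each take €540,000; Elif's €540,000 share passes to Elif's issue; Amira's €540,000 share passes to Amira's issue; Anna's €540,000 share passes to Anna's issue.
Elif's share (€540,000) is divided into 3 shares of €180,000: Joaquin and Benedek each take €180,000; Gustav's €180,000 share passes to Gustav's issue.
Gustav's share (€180,000) is divided into 3 shares of €60,000: Zane, Mireille, and Flora each take €60,000.
Amira's share (€540,000) is divided into 3 shares of €180,000: Aditi, Paloma, and Uma each take €180,000.
Anna's share (€540,000) is divided into 3 shares of €180,000: Zofia, Jovan, and Yara each take €180,000.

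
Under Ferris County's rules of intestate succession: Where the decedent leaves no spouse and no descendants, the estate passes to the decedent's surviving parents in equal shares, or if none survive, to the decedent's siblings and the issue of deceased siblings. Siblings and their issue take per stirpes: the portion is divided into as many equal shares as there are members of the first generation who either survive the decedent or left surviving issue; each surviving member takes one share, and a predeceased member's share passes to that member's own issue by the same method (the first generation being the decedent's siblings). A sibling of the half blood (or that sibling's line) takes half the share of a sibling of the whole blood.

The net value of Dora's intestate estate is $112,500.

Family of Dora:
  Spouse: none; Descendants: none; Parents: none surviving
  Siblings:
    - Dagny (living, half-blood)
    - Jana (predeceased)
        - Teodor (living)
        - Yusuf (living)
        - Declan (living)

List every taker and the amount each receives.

The entire $112,500 passes to the siblings and their issue.
Counting each half-blood sibling's line as half a unit, there are 3/2 units in $112,500, so one unit is $75,000. Whole-blood lines (Jana) take $75,000 each; half-blood lines (Dagny) take $37,500 each.
Jana's share ($75,000) is divided into 3 shares of $25,000: Teodor, Yusuf, and Declan each take $25,000.

Dagny: $37,500; Teodor: $25,000; Yusuf: $25,000; Declan: $25,000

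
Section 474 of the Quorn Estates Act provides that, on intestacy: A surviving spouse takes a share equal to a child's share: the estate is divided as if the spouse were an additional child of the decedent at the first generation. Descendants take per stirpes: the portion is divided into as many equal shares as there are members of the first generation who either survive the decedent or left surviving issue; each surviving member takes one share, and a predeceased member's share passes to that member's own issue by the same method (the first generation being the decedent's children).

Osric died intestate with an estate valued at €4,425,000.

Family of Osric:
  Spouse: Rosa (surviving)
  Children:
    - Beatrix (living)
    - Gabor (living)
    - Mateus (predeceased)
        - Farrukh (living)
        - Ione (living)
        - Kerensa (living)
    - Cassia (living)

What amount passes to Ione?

Ione receives €295,000.

The spouse counts as an additional share at the children's level, so there are 5 primary shares of €885,000. Rosa takes one such share (€885,000).
The children's combined portion (€3,540,000) is divided into 4 shares of €885,000: Beatrix, Gabor, and Cassia each take €885,000; Mateus's €885,000 share passes to Mateus's issue.
Mateus's share (€885,000) is divided into 3 shares of €295,000: Farrukh, Ione, and Kerensa each take €295,000.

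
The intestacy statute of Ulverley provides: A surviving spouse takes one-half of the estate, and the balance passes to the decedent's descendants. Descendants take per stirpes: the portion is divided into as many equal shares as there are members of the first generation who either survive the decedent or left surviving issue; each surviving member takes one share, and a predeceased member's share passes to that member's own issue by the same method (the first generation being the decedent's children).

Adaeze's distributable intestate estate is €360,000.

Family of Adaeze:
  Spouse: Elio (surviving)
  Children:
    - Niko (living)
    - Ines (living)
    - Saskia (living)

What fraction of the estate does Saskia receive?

Saskia receives 1/6 of the estate.

Elio takes one-half of €360,000 = €180,000. The remaining €180,000 passes to the descendants.
The descendants' portion (€180,000) is divided into 3 shares of €60,000: Niko, Ines, and Saskia each take €60,000.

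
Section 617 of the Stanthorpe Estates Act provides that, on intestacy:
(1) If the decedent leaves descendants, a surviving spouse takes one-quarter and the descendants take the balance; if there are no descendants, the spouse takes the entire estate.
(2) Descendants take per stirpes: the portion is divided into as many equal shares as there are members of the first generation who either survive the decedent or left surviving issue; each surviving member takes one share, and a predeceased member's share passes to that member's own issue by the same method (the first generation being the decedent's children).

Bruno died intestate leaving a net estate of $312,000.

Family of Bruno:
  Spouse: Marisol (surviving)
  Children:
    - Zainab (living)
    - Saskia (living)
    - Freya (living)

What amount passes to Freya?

Marisol takes one-quarter of $312,000 = $78,000. The remaining $234,000 passes to the descendants.
The descendants' portion ($234,000) is divided into 3 shares of $78,000: Zainab, Saskia, and Freya each take $78,000.

Freya receives $78,000.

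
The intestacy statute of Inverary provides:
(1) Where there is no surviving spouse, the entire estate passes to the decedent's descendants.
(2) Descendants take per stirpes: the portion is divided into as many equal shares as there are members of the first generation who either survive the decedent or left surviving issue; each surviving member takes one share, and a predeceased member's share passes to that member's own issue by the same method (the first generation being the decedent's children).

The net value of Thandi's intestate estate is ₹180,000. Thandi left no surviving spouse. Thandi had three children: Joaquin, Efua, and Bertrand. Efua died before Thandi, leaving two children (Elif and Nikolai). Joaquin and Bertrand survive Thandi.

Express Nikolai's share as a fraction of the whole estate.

The entire ₹180,000 passes to the descendants.
That amount (₹180,000) is divided into 3 shares of ₹60,000: Joaquin and Bertrand each take ₹60,000; Efua's ₹60,000 share passes to Efua's issue.
Efua's share (₹60,000) is divided into 2 shares of ₹30,000: Elif and Nikolai each take ₹30,000.

Nikolai receives 1/6 of the estate.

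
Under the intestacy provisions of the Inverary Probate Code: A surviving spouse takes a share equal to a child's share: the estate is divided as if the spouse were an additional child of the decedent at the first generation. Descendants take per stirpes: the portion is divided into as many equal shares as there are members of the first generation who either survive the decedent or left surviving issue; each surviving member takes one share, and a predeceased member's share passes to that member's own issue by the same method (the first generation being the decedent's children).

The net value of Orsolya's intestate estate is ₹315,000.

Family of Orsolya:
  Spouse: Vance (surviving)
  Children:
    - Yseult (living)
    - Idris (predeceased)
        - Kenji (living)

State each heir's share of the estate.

Vance: ₹105,000; Yseult: ₹105,000; Kenji: ₹105,000

The spouse counts as an additional share at the children's level, so there are 3 primary shares of ₹105,000. Vance takes one such share (₹105,000).
The children's combined portion (₹210,000) is divided into 2 shares of ₹105,000: Yseult takes ₹105,000; Idris's ₹105,000 share passes to Idris's issue.
Idris's share (₹105,000) passes entirely to Kenji.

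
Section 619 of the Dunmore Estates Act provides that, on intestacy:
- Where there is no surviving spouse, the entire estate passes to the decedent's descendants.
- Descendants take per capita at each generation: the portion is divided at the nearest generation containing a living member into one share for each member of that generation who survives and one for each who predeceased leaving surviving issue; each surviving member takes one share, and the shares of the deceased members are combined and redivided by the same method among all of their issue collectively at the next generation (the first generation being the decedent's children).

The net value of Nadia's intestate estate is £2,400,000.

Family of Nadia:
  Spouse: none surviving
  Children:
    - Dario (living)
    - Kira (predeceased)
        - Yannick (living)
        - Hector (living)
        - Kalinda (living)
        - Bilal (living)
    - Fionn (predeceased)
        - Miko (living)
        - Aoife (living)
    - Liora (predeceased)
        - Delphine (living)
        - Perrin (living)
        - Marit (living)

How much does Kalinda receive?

Kalinda receives £200,000.

The entire £2,400,000 passes to the descendants.
That amount (£2,400,000) is divided at the children's generation into 4 shares of £600,000. Dario takes £600,000. The 3 shares of the deceased (Kira, Fionn, and Liora) are combined into a pool of £1,800,000.
That pool (£1,800,000) is divided at the grandchildren's generation equally among Yannick, Hector, Kalinda, Bilal, Miko, Aoife, Delphine, Perrin, and Marit: £200,000 each.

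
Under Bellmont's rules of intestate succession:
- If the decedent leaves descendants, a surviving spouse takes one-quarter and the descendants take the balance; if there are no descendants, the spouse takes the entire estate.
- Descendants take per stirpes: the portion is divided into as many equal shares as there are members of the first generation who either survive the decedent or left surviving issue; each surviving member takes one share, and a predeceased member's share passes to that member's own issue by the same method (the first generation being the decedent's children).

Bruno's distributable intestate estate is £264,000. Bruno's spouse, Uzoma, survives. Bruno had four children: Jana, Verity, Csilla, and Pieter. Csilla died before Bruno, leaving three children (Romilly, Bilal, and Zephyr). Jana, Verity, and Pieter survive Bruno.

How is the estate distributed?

Uzoma: £66,000; Jana: £49,500; Verity: £49,500; Romilly: £16,500; Bilal: £16,500; Zephyr: £16,500; Pieter: £49,500

Uzoma takes one-quarter of £264,000 = £66,000. The remaining £198,000 passes to the descendants.
The descendants' portion (£198,000) is divided into 4 shares of £49,500: Jana, Verity, and Pieter each take £49,500; Csilla's £49,500 share passes to Csilla's issue.
Csilla's share (£49,500) is divided into 3 shares of £16,500: Romilly, Bilal, and Zephyr each take £16,500.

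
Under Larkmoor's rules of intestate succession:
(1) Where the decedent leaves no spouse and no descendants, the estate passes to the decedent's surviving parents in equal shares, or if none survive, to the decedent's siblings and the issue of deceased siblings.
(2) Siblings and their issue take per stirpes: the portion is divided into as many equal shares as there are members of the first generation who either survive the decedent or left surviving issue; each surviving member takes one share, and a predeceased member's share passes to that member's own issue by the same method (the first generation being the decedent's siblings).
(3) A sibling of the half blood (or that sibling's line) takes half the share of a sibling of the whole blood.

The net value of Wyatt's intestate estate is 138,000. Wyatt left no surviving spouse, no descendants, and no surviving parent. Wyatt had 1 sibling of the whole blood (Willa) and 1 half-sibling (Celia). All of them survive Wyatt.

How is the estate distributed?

Willa: 92,000; Celia: 46,000

The entire 138,000 passes to the siblings and their issue.
Counting each half-blood sibling's line as half a unit, there are 3/2 units in 138,000, so one unit is 92,000. Whole-blood lines (Willa) take 92,000 each; half-blood lines (Celia) take 46,000 each.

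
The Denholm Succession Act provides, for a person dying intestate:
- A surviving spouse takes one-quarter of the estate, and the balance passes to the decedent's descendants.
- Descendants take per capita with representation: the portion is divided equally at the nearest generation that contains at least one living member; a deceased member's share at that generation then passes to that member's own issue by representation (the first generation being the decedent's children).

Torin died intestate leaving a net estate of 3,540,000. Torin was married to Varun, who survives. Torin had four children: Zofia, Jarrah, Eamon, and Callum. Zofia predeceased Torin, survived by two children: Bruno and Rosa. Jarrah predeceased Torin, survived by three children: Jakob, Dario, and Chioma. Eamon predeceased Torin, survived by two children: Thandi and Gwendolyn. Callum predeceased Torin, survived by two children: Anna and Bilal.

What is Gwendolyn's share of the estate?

Varun takes one-quarter of 3,540,000 = 885,000. The remaining 2,655,000 passes to the descendants.
No child survives, so the initial division is made at the grandchildren's generation.
The descendants' portion (2,655,000) is divided into 9 shares of 295,000: Bruno, Rosa, Jakob, Dario, Chioma, Thandi, Gwendolyn, Anna, and Bilal each take 295,000.

Gwendolyn receives 295,000.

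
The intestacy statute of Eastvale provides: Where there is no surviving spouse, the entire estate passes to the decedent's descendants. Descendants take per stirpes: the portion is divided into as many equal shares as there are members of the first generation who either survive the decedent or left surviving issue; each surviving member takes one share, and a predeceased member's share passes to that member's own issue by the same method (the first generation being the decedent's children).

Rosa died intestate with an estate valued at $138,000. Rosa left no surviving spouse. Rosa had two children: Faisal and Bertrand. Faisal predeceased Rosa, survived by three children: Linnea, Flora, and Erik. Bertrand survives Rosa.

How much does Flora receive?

Flora receives $23,000.

The entire $138,000 passes to the descendants.
That amount ($138,000) is divided into 2 shares of $69,000: Bertrand takes $69,000; Faisal's $69,000 share passes to Faisal's issue.
Faisal's share ($69,000) is divided into 3 shares of $23,000: Linnea, Flora, and Erik each take $23,000.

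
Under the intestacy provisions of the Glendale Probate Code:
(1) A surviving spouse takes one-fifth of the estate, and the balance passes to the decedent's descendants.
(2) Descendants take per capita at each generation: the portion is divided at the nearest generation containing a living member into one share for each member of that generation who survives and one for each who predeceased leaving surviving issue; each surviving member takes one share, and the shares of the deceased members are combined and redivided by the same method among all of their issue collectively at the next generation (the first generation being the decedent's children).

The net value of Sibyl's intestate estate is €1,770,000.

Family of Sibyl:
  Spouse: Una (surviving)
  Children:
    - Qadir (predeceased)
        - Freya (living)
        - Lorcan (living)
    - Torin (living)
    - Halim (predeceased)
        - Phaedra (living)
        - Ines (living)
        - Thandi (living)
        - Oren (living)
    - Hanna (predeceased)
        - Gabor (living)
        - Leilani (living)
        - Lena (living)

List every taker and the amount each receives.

Una: €354,000; Freya: €118,000; Lorcan: €118,000; Torin: €354,000; Phaedra: €118,000; Ines: €118,000; Thandi: €118,000; Oren: €118,000; Gabor: €118,000; Leilani: €118,000; Lena: €118,000

Una takes one-fifth of €1,770,000 = €354,000. The remaining €1,416,000 passes to the descendants.
The descendants' portion (€1,416,000) is divided at the children's generation into 4 shares of €354,000. Torin takes €354,000. The 3 shares of the deceased (Qadir, Halim, and Hanna) are combined into a pool of €1,062,000.
That pool (€1,062,000) is divided at the grandchildren's generation equally among Freya, Lorcan, Phaedra, Ines, Thandi, Oren, Gabor, Leilani, and Lena: €118,000 each.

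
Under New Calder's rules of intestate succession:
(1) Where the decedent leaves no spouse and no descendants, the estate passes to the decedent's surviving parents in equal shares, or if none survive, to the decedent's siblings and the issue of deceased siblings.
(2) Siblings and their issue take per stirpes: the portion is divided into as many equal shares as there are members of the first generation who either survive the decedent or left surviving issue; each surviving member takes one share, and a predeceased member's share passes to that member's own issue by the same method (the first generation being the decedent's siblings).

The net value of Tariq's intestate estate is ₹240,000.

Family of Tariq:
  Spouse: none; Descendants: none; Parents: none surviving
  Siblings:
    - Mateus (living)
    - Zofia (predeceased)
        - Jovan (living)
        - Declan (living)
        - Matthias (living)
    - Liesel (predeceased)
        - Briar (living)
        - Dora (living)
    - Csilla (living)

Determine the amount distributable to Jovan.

The entire ₹240,000 passes to the siblings and their issue.
That amount (₹240,000) is divided into 4 shares of ₹60,000: Mateus and Csilla each take ₹60,000; Zofia's ₹60,000 share passes to Zofia's issue; Liesel's ₹60,000 share passes to Liesel's issue.
Zofia's share (₹60,000) is divided into 3 shares of ₹20,000: Jovan, Declan, and Matthias each take ₹20,000.
Liesel's share (₹60,000) is divided into 2 shares of ₹30,000: Briar and Dora each take ₹30,000.

Jovan receives ₹20,000.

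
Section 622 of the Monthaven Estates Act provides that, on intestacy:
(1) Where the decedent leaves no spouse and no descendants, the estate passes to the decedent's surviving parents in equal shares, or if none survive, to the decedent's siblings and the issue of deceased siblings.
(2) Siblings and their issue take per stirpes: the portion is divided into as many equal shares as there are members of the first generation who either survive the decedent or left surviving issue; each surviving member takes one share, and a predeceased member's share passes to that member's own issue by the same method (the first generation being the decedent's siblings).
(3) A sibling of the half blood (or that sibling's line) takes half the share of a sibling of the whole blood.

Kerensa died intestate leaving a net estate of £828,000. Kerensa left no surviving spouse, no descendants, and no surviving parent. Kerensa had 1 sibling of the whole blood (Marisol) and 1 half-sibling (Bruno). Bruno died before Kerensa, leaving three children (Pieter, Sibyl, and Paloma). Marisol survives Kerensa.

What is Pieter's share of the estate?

Pieter receives £92,000.

The entire £828,000 passes to the siblings and their issue.
Counting each half-blood sibling's line as half a unit, there are 3/2 units in £828,000, so one unit is £552,000. Whole-blood lines (Marisol) take £552,000 each; half-blood lines (Bruno) take £276,000 each.
Bruno's share (£276,000) is divided into 3 shares of £92,000: Pieter, Sibyl, and Paloma each take £92,000.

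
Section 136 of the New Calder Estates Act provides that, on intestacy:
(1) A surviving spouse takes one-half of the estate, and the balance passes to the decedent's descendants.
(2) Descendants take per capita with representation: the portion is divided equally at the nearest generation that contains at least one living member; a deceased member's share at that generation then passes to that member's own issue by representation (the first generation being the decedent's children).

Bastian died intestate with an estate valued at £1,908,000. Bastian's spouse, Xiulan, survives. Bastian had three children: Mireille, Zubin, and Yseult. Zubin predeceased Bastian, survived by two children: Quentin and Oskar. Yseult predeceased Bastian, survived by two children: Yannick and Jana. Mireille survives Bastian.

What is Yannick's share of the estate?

Yannick receives £159,000.

Xiulan takes one-half of £1,908,000 = £954,000. The remaining £954,000 passes to the descendants.
The descendants' portion (£954,000) is divided into 3 shares of £318,000: Mireille takes £318,000; Zubin's £318,000 share passes to Zubin's issue; Yseult's £318,000 share passes to Yseult's issue.
Zubin's share (£318,000) is divided into 2 shares of £159,000: Quentin and Oskar each take £159,000.
Yseult's share (£318,000) is divided into 2 shares of £159,000: Yannick and Jana each take £159,000.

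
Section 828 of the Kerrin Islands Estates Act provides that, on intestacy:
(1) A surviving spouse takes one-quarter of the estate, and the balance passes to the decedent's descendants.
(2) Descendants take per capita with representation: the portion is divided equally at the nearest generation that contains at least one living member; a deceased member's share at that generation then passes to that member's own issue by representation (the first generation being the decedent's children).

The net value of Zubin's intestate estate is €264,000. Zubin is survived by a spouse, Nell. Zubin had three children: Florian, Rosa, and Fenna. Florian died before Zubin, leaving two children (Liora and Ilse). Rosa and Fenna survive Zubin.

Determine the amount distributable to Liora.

Nell takes one-quarter of €264,000 = €66,000. The remaining €198,000 passes to the descendants.
The descendants' portion (€198,000) is divided into 3 shares of €66,000: Rosa and Fenna each take €66,000; Florian's €66,000 share passes to Florian's issue.
Florian's share (€66,000) is divided into 2 shares of €33,000: Liora and Ilse each take €33,000.

Liora receives €33,000.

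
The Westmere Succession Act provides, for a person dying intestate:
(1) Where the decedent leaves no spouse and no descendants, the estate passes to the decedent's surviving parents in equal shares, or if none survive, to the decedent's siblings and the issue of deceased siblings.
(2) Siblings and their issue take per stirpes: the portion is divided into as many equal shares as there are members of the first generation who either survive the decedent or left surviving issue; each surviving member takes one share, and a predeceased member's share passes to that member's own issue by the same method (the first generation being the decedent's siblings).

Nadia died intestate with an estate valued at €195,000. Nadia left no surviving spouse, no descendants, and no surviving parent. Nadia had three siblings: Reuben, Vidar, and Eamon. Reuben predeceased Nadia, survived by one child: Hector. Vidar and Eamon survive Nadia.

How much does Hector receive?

Hector receives €65,000.

The entire €195,000 passes to the siblings and their issue.
That amount (€195,000) is divided into 3 shares of €65,000: Vidar and Eamon each take €65,000; Reuben's €65,000 share passes to Reuben's issue.
Reuben's share (€65,000) passes entirely to Hector.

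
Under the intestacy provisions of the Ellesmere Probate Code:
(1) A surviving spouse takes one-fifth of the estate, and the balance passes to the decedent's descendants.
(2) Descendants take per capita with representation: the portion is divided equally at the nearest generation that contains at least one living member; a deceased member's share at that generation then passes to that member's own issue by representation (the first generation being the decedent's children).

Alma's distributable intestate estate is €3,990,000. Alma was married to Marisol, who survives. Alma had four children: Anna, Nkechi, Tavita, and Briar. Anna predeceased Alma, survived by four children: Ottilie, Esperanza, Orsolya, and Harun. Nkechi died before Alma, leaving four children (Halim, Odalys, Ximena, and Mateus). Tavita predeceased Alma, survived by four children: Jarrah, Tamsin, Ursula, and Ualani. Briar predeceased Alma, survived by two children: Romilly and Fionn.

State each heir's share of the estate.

Marisol: €798,000; Ottilie: €228,000; Esperanza: €228,000; Orsolya: €228,000; Harun: €228,000; Halim: €228,000; Odalys: €228,000; Ximena: €228,000; Mateus: €228,000; Jarrah: €228,000; Tamsin: €228,000; Ursula: €228,000; Ualani: €228,000; Romilly: €228,000; Fionn: €228,000

Marisol takes one-fifth of €3,990,000 = €798,000. The remaining €3,192,000 passes to the descendants.
No child survives, so the initial division is made at the grandchildren's generation.
The descendants' portion (€3,192,000) is divided into 14 shares of €228,000: Ottilie, Esperanza, Orsolya, Harun, Halim, Odalys, Ximena, Mateus, Jarrah, Tamsin, Ursula, Ualani, Romilly, and Fionn each take €228,000.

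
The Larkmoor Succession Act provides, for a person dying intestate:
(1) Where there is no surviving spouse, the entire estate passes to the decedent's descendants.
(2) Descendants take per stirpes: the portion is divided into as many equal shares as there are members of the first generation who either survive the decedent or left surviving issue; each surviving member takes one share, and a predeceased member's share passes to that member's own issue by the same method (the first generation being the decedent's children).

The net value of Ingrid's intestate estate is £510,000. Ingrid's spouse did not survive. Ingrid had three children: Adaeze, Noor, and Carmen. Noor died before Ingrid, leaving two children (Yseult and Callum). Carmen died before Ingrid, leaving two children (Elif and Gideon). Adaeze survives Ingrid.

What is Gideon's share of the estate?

Gideon receives £85,000.

The entire £510,000 passes to the descendants.
That amount (£510,000) is divided into 3 shares of £170,000: Adaeze takes £170,000; Noor's £170,000 share passes to Noor's issue; Carmen's £170,000 share passes to Carmen's issue.
Noor's share (£170,000) is divided into 2 shares of £85,000: Yseult and Callum each take £85,000.
Carmen's share (£170,000) is divided into 2 shares of £85,000: Elif and Gideon each take £85,000.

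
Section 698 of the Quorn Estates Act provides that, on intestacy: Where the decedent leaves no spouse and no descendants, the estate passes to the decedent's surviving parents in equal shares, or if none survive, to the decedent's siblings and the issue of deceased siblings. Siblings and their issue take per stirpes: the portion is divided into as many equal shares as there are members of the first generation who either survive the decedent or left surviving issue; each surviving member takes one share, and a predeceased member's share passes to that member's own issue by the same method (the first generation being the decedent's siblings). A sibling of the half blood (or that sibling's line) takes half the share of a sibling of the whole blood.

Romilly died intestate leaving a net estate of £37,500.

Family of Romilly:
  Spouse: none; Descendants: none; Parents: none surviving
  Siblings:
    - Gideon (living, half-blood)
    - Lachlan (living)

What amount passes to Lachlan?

The entire £37,500 passes to the siblings and their issue.
Counting each half-blood sibling's line as half a unit, there are 3/2 units in £37,500, so one unit is £25,000. Whole-blood lines (Lachlan) take £25,000 each; half-blood lines (Gideon) take £12,500 each.

Lachlan receives £25,000.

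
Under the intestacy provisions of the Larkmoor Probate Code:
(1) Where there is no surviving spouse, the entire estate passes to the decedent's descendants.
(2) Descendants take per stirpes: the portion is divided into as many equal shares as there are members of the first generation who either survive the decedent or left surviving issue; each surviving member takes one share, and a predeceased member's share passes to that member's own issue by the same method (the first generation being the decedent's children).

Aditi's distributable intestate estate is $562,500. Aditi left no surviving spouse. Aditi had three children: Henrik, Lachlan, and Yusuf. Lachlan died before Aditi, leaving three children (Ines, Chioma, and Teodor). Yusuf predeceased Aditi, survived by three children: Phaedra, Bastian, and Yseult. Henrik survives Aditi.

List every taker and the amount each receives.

Henrik: $187,500; Ines: $62,500; Chioma: $62,500; Teodor: $62,500; Phaedra: $62,500; Bastian: $62,500; Yseult: $62,500

The entire $562,500 passes to the descendants.
That amount ($562,500) is divided into 3 shares of $187,500: Henrik takes $187,500; Lachlan's $187,500 share passes to Lachlan's issue; Yusuf's $187,500 share passes to Yusuf's issue.
Lachlan's share ($187,500) is divided into 3 shares of $62,500: Ines, Chioma, and Teodor each take $62,500.
Yusuf's share ($187,500) is divided into 3 shares of $62,500: Phaedra, Bastian, and Yseult each take $62,500.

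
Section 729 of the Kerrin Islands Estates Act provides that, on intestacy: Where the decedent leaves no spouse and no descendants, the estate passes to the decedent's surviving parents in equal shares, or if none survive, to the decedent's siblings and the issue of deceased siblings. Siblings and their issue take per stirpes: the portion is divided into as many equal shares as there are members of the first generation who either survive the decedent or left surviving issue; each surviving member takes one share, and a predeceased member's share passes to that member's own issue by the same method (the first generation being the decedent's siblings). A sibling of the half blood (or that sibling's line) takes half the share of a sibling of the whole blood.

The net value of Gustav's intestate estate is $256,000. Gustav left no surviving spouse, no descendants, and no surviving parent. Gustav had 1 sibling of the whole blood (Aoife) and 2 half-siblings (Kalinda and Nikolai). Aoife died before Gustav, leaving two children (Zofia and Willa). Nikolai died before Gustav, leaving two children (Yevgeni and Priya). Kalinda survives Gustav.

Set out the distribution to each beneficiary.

Zofia: $64,000; Willa: $64,000; Kalinda: $64,000; Yevgeni: $32,000; Priya: $32,000

The entire $256,000 passes to the siblings and their issue.
Counting each half-blood sibling's line as half a unit, there are 2 units in $256,000, so one unit is $128,000. Whole-blood lines (Aoife) take $128,000 each; half-blood lines (Kalinda and Nikolai) take $64,000 each.
Aoife's share ($128,000) is divided into 2 shares of $64,000: Zofia and Willa each take $64,000.
Nikolai's share ($64,000) is divided into 2 shares of $32,000: Yevgeni and Priya each take $32,000.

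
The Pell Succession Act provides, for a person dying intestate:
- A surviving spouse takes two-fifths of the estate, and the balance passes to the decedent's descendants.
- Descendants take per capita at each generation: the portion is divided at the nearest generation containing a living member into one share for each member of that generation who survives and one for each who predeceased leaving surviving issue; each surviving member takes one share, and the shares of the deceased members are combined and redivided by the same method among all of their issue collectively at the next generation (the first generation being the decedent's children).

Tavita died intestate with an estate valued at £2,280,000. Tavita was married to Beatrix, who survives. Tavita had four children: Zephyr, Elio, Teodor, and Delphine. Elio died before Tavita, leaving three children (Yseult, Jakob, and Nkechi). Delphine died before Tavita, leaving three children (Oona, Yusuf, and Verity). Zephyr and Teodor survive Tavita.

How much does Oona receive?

Beatrix takes two-fifths of £2,280,000 = £912,000. The remaining £1,368,000 passes to the descendants.
The descendants' portion (£1,368,000) is divided at the children's generation into 4 shares of £342,000. Zephyr and Teodor each take £342,000. The 2 shares of the deceased (Elio and Delphine) are combined into a pool of £684,000.
That pool (£684,000) is divided at the grandchildren's generation equally among Yseult, Jakob, Nkechi, Oona, Yusuf, and Verity: £114,000 each.

Oona receives £114,000.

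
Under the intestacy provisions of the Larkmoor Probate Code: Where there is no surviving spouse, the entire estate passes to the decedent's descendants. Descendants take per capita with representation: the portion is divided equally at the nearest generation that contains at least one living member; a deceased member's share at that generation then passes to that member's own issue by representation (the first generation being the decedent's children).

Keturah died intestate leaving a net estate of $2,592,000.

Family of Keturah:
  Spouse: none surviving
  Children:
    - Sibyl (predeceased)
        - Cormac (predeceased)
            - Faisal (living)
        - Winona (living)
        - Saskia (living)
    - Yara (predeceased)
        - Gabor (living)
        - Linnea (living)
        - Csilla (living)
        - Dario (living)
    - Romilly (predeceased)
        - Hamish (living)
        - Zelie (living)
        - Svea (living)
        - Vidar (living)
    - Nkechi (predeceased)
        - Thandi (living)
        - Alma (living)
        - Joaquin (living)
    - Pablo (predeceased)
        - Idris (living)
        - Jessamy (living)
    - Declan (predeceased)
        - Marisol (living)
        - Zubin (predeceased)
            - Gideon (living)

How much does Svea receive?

Svea receives $144,000.

The entire $2,592,000 passes to the descendants.
No child survives, so the initial division is made at the grandchildren's generation.
That amount ($2,592,000) is divided into 18 shares of $144,000: Winona, Saskia, Gabor, Linnea, Csilla, Dario, Hamish, Zelie, Svea, Vidar, Thandi, Alma, Joaquin, Idris, Jessamy, and Marisol each take $144,000; Cormac's $144,000 share passes to Cormac's issue; Zubin's $144,000 share passes to Zubin's issue.
Cormac's share ($144,000) passes entirely to Faisal.
Zubin's share ($144,000) passes entirely to Gideon.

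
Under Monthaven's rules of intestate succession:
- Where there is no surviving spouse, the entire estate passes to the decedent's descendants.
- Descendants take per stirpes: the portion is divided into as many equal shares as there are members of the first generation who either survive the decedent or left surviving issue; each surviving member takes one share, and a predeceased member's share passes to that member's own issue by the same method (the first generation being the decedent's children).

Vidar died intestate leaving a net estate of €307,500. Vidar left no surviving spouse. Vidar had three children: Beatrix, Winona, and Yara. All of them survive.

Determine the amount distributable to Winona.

The entire €307,500 passes to the descendants.
That amount (€307,500) is divided into 3 shares of €102,500: Beatrix, Winona, and Yara each take €102,500.

Winona receives €102,500.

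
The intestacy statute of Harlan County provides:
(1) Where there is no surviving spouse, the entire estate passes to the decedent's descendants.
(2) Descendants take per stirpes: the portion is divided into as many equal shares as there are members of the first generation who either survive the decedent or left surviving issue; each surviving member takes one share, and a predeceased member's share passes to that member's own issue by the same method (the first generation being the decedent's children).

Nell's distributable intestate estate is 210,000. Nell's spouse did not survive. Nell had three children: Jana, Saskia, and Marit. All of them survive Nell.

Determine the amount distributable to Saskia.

The entire 210,000 passes to the descendants.
That amount (210,000) is divided into 3 shares of 70,000: Jana, Saskia, and Marit each take 70,000.

Saskia receives 70,000.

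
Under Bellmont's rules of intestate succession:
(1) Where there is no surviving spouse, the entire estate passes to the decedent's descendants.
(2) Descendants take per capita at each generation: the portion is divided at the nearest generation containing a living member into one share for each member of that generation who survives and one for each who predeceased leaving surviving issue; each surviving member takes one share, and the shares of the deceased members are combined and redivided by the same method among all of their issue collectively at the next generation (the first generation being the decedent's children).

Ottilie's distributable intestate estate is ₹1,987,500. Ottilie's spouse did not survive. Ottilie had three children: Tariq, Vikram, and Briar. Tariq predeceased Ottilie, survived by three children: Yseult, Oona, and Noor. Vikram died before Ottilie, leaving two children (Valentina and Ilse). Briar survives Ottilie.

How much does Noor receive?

The entire ₹1,987,500 passes to the descendants.
That amount (₹1,987,500) is divided at the children's generation into 3 shares of ₹662,500. Briar takes ₹662,500. The 2 shares of the deceased (Tariq and Vikram) are combined into a pool of ₹1,325,000.
That pool (₹1,325,000) is divided at the grandchildren's generation equally among Yseult, Oona, Noor, Valentina, and Ilse: ₹265,000 each.

Noor receives ₹265,000.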